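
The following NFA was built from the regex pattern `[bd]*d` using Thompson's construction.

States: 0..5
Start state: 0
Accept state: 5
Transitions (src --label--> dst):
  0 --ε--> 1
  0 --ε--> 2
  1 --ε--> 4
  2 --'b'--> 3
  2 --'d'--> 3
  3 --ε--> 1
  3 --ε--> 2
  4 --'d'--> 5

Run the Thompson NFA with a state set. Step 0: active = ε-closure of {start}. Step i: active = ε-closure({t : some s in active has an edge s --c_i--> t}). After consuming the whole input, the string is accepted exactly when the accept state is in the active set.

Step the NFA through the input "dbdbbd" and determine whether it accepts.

Answer: ACCEPT

Trace:
initial (ε-close {0}): {0,1,2,4}
'd' @ 1: {1,2,3,4,5}  ✓accept
'b' @ 2: {1,2,3,4}
'd' @ 3: {1,2,3,4,5}  ✓accept
'b' @ 4: {1,2,3,4}
'b' @ 5: {1,2,3,4}
'd' @ 6: {1,2,3,4,5}  ✓accept
after full input: {1,2,3,4,5}  (accept=5 in)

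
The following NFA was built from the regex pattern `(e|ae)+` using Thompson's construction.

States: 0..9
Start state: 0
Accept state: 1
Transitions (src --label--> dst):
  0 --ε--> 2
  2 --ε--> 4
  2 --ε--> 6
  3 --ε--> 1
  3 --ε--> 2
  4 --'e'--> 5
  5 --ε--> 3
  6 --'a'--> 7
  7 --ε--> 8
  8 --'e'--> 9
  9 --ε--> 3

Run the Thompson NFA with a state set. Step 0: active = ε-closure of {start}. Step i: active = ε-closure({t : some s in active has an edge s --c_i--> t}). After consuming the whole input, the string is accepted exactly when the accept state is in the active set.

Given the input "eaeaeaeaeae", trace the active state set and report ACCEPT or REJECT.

Answer: ACCEPT

Derivation:
S₀ = ε-closure({0}) = {0,2,4,6}
'e' @ 1: {1,2,3,4,5,6}  (accept∈set)
'a' @ 2: {7,8}
'e' @ 3: {1,2,3,4,6,9}  (accept∈set)
'a' @ 4: {7,8}
'e' @ 5: {1,2,3,4,6,9}  (accept∈set)
'a' @ 6: {7,8}
'e' @ 7: {1,2,3,4,6,9}  (accept∈set)
'a' @ 8: {7,8}
'e' @ 9: {1,2,3,4,6,9}  (accept∈set)
'a' @ 10: {7,8}
'e' @ 11: {1,2,3,4,6,9}  (accept∈set)
final: {1,2,3,4,6,9}; accept 1 in set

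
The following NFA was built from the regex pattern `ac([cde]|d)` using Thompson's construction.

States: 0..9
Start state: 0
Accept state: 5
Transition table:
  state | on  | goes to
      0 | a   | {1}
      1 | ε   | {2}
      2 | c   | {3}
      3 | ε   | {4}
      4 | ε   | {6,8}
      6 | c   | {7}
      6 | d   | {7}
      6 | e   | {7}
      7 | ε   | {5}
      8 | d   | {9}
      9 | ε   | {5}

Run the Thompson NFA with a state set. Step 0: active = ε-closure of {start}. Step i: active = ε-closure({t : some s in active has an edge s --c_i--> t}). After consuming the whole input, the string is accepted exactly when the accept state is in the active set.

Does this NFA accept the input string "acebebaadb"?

Answer: REJECT

Steps:
initial (ε-close {0}): {0}
'a' @ 1: {1,2}
'c' @ 2: {3,4,6,8}
'e' @ 3: {5,7}  (accept∈set)
'b' @ 4: {}  — state set empty
rest 'ebaadb' ignored (set empty)
final: {}; accept 5 not in set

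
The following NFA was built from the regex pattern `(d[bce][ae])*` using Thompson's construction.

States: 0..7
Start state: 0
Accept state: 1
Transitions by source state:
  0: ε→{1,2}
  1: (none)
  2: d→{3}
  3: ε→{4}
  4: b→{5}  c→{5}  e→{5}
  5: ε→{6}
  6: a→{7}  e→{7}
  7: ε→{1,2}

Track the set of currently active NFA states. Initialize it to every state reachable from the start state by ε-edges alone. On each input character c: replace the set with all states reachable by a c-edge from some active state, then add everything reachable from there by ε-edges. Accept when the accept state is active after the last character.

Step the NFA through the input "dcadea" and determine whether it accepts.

Answer: ACCEPT

Trace:
S₀ = ε-closure({0}) = {0,1,2}
'd' @ 1: {3,4}
'c' @ 2: {5,6}
'a' @ 3: {1,2,7}  (accept∈set)
'd' @ 4: {3,4}
'e' @ 5: {5,6}
'a' @ 6: {1,2,7}  (accept∈set)
final: {1,2,7}; accept 1 in set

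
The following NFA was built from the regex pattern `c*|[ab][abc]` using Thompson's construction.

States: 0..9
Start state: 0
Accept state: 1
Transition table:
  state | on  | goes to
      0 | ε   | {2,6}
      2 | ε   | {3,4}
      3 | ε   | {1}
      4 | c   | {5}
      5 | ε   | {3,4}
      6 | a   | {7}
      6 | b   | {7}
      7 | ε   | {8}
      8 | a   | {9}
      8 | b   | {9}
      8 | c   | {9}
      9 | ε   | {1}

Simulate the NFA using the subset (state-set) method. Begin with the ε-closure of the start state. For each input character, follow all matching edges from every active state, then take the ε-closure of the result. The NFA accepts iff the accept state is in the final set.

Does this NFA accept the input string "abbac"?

Answer: REJECT

Derivation:
start: ε-closure({0}) = {0,1,2,3,4,6}
'a' @ 1: {7,8}
'b' @ 2: {1,9}  ✓accept
'b' @ 3: {}  — state set empty
rest 'ac' ignored (set empty)
end set {} — state 1 not in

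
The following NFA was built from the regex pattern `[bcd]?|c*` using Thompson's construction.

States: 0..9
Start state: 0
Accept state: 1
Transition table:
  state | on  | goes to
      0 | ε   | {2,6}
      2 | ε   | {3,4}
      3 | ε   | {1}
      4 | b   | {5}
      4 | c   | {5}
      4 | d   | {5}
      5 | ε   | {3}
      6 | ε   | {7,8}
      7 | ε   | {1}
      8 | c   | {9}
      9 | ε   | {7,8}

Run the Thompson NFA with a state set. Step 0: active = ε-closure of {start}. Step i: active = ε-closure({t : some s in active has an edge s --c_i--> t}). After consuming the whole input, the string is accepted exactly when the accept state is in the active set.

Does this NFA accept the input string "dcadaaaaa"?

S₀ = ε-closure({0}) = {0,1,2,3,4,6,7,8}
'd' @ 1: {1,3,5}  ✓accept
'c' @ 2: {}  — state set empty
rest 'adaaaaa' ignored (set empty)
final: {}; accept 1 not in set

Answer: REJECT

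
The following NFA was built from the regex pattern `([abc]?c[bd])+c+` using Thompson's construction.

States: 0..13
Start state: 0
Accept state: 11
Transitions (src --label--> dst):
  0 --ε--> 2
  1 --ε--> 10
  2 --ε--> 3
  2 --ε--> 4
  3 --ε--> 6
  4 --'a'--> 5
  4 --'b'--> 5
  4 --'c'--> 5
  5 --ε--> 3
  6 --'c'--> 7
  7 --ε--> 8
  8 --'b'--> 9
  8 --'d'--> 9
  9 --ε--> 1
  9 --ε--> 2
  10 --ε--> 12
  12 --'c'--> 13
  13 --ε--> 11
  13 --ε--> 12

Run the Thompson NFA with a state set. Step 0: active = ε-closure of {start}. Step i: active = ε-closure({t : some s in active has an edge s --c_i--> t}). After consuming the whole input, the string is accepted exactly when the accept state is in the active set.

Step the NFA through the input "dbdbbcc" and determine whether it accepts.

start: ε-closure({0}) = {0,2,3,4,6}
'd' @ 1: {}  — no active states
rest 'bdbbcc' ignored (set empty)
after full input: {}  (accept=11 not in)

Answer: REJECT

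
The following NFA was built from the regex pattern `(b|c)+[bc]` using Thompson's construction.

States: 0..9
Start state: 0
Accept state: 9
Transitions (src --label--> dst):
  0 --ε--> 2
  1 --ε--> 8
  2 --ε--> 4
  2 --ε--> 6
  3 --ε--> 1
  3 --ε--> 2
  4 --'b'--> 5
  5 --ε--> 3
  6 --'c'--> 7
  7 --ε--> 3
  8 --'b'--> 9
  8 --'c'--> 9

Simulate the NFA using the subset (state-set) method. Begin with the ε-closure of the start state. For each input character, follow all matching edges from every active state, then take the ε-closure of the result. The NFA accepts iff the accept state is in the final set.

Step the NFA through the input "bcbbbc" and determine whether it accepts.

Answer: ACCEPT

Derivation:
start: ε-closure({0}) = {0,2,4,6}
'b' @ 1: {1,2,3,4,5,6,8}
'c' @ 2: {1,2,3,4,6,7,8,9}  ✓accept
'b' @ 3: {1,2,3,4,5,6,8,9}  ✓accept
'b' @ 4: {1,2,3,4,5,6,8,9}  ✓accept
'b' @ 5: {1,2,3,4,5,6,8,9}  ✓accept
'c' @ 6: {1,2,3,4,6,7,8,9}  ✓accept
end set {1,2,3,4,6,7,8,9} — state 9 in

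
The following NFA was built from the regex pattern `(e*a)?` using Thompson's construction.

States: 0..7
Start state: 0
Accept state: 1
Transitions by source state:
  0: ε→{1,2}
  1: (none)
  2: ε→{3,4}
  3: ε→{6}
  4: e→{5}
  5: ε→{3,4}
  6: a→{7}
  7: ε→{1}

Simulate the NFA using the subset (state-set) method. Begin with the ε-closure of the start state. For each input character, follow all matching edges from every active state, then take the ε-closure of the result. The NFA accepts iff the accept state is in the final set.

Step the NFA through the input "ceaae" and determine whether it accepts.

Answer: REJECT

Trace:
initial (ε-close {0}): {0,1,2,3,4,6}
'c' @ 1: {}  — dead — no transitions
rest 'eaae' ignored (set empty)
after full input: {}  (accept=1 not in)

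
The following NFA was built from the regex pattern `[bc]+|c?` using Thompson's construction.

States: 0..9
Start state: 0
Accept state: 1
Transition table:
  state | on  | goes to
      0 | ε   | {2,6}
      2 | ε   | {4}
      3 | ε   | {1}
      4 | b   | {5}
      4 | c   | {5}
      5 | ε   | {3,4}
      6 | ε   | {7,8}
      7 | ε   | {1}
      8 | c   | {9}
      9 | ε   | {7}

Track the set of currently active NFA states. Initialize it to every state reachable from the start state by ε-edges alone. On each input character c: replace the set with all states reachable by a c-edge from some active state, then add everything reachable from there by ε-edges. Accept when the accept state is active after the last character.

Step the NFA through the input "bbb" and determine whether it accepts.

start: ε-closure({0}) = {0,1,2,4,6,7,8}
'b' @ 1: {1,3,4,5}  [accepting]
'b' @ 2: {1,3,4,5}  [accepting]
'b' @ 3: {1,3,4,5}  [accepting]
end set {1,3,4,5} — state 1 in

Answer: ACCEPT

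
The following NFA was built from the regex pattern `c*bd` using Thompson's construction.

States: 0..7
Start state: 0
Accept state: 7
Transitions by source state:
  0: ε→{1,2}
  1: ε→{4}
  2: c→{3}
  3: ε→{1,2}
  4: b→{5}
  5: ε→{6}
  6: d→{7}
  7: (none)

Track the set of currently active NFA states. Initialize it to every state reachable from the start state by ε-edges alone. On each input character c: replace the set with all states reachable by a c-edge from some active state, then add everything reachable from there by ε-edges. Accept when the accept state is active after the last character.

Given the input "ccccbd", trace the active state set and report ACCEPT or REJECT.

initial (ε-close {0}): {0,1,2,4}
'c' @ 1: {1,2,3,4}
'c' @ 2: {1,2,3,4}
'c' @ 3: {1,2,3,4}
'c' @ 4: {1,2,3,4}
'b' @ 5: {5,6}
'd' @ 6: {7}  ✓accept
final: {7}; accept 7 in set

Answer: ACCEPT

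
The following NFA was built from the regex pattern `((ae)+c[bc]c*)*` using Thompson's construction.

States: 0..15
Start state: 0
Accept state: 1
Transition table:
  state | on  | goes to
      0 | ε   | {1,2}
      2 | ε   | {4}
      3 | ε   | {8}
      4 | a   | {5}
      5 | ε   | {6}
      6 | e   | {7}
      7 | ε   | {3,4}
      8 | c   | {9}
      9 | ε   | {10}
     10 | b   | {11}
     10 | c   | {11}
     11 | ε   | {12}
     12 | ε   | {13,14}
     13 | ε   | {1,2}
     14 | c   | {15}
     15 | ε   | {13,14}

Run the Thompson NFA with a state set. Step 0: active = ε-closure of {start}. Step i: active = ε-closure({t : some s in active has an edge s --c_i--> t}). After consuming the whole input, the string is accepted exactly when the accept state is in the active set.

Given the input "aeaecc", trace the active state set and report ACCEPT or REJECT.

Answer: ACCEPT

Trace:
start: ε-closure({0}) = {0,1,2,4}
'a' @ 1: {5,6}
'e' @ 2: {3,4,7,8}
'a' @ 3: {5,6}
'e' @ 4: {3,4,7,8}
'c' @ 5: {9,10}
'c' @ 6: {1,2,4,11,12,13,14}  [accepting]
end set {1,2,4,11,12,13,14} — state 1 in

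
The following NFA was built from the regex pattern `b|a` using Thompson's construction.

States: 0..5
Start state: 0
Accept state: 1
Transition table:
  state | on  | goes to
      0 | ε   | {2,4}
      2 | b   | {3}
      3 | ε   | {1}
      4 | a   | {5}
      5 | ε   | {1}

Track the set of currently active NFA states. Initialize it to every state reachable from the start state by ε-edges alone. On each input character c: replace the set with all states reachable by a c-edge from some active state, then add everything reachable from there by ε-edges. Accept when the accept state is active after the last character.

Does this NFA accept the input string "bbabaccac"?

S₀ = ε-closure({0}) = {0,2,4}
'b' @ 1: {1,3}  ✓accept
'b' @ 2: {}  — no active states
rest 'abaccac' ignored (set empty)
end set {} — state 1 not in

Answer: REJECT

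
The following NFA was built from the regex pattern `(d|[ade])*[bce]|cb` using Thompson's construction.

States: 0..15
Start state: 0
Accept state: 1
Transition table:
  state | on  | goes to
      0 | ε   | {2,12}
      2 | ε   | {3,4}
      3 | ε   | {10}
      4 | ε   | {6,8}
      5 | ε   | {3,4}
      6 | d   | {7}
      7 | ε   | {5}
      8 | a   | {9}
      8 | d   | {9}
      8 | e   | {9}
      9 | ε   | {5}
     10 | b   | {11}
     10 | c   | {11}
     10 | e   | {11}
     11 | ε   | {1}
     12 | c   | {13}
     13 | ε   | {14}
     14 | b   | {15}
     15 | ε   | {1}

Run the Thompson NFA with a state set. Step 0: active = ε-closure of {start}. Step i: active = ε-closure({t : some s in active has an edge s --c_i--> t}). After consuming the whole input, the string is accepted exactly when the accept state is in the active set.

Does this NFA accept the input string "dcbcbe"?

Answer: REJECT

Steps:
initial (ε-close {0}): {0,2,3,4,6,8,10,12}
'd' @ 1: {3,4,5,6,7,8,9,10}
'c' @ 2: {1,11}  (accept∈set)
'b' @ 3: {}  — dead — no transitions
rest 'cbe' ignored (set empty)
final: {}; accept 1 not in set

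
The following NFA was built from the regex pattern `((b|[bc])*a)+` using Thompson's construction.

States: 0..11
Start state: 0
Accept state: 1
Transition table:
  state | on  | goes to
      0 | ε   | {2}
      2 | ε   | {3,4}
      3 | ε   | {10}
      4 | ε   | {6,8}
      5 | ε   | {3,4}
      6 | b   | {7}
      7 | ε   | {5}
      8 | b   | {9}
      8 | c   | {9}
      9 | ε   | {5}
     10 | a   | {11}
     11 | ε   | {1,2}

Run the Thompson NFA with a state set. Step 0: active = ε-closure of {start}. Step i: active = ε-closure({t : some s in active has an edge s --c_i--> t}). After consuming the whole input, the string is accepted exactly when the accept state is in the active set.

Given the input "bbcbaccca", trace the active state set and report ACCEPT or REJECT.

Answer: ACCEPT

Derivation:
start: ε-closure({0}) = {0,2,3,4,6,8,10}
'b' @ 1: {3,4,5,6,7,8,9,10}
'b' @ 2: {3,4,5,6,7,8,9,10}
'c' @ 3: {3,4,5,6,8,9,10}
'b' @ 4: {3,4,5,6,7,8,9,10}
'a' @ 5: {1,2,3,4,6,8,10,11}  [accepting]
'c' @ 6: {3,4,5,6,8,9,10}
'c' @ 7: {3,4,5,6,8,9,10}
'c' @ 8: {3,4,5,6,8,9,10}
'a' @ 9: {1,2,3,4,6,8,10,11}  [accepting]
final: {1,2,3,4,6,8,10,11}; accept 1 in set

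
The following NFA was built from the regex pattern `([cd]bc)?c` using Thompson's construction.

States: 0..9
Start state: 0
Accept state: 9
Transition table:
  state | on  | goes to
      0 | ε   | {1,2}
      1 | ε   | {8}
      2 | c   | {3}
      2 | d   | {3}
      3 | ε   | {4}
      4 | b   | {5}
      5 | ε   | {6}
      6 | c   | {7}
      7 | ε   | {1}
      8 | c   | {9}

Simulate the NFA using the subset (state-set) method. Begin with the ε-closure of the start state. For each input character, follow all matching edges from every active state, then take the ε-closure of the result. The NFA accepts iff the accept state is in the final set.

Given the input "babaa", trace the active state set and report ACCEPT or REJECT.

Answer: REJECT

Trace:
initial (ε-close {0}): {0,1,2,8}
'b' @ 1: {}  — dead — no transitions
rest 'abaa' ignored (set empty)
after full input: {}  (accept=9 not in)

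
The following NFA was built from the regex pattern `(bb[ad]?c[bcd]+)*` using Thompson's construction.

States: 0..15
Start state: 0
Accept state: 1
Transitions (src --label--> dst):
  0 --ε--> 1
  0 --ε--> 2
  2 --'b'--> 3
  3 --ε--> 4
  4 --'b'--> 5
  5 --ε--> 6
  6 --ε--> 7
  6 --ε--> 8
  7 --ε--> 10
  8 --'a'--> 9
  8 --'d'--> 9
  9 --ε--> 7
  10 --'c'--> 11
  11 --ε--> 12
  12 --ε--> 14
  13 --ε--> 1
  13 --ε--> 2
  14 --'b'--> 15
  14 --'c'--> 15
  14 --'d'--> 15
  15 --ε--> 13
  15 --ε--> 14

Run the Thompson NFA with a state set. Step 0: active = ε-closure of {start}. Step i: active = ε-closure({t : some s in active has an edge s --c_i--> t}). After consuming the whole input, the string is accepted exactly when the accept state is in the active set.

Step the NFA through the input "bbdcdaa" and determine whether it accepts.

Answer: REJECT

Steps:
initial (ε-close {0}): {0,1,2}
'b' @ 1: {3,4}
'b' @ 2: {5,6,7,8,10}
'd' @ 3: {7,9,10}
'c' @ 4: {11,12,14}
'd' @ 5: {1,2,13,14,15}  ✓accept
'a' @ 6: {}  — no active states
rest 'a' ignored (set empty)
after full input: {}  (accept=1 not in)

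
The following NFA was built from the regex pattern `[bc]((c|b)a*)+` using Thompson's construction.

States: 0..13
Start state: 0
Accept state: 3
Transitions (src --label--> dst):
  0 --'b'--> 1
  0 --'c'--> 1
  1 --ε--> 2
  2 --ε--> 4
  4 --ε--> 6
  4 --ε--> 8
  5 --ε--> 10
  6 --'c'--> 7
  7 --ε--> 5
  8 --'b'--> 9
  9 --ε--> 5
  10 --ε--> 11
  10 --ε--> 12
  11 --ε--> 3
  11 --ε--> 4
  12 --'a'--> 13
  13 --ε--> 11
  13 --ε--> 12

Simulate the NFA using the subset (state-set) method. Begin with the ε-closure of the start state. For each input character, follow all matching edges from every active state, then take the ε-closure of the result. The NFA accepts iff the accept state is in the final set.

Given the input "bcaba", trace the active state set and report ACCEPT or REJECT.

start: ε-closure({0}) = {0}
'b' @ 1: {1,2,4,6,8}
'c' @ 2: {3,4,5,6,7,8,10,11,12}  (accept∈set)
'a' @ 3: {3,4,6,8,11,12,13}  (accept∈set)
'b' @ 4: {3,4,5,6,8,9,10,11,12}  (accept∈set)
'a' @ 5: {3,4,6,8,11,12,13}  (accept∈set)
after full input: {3,4,6,8,11,12,13}  (accept=3 in)

Answer: ACCEPT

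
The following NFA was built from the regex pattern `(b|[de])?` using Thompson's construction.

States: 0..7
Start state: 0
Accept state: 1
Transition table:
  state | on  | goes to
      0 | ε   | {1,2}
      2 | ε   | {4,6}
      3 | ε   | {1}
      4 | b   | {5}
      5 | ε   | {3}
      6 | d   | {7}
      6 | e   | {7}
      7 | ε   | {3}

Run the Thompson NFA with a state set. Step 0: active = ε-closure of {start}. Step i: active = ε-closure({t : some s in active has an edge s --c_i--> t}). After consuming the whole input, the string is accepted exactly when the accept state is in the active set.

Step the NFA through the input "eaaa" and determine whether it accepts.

Answer: REJECT

Derivation:
S₀ = ε-closure({0}) = {0,1,2,4,6}
'e' @ 1: {1,3,7}  (accept∈set)
'a' @ 2: {}  — dead — no transitions
rest 'aa' ignored (set empty)
end set {} — state 1 not in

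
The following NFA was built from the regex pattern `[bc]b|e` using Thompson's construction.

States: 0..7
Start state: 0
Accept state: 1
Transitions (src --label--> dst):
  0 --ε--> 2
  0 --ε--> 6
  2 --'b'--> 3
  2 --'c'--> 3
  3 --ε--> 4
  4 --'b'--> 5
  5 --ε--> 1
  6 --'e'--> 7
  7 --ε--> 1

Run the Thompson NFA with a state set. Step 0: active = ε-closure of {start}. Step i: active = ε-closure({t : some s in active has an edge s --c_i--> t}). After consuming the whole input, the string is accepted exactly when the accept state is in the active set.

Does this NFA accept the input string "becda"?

initial (ε-close {0}): {0,2,6}
'b' @ 1: {3,4}
'e' @ 2: {}  — state set empty
rest 'cda' ignored (set empty)
end set {} — state 1 not in

Answer: REJECT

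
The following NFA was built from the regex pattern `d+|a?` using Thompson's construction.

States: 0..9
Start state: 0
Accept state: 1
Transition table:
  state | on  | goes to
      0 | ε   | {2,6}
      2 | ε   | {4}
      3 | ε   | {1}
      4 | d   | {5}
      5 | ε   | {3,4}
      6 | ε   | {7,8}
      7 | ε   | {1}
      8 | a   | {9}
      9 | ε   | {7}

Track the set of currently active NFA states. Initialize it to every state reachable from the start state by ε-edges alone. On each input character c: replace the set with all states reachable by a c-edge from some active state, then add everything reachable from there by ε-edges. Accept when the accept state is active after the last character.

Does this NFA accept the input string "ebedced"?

Answer: REJECT

Derivation:
S₀ = ε-closure({0}) = {0,1,2,4,6,7,8}
'e' @ 1: {}  — state set empty
rest 'bedced' ignored (set empty)
final: {}; accept 1 not in set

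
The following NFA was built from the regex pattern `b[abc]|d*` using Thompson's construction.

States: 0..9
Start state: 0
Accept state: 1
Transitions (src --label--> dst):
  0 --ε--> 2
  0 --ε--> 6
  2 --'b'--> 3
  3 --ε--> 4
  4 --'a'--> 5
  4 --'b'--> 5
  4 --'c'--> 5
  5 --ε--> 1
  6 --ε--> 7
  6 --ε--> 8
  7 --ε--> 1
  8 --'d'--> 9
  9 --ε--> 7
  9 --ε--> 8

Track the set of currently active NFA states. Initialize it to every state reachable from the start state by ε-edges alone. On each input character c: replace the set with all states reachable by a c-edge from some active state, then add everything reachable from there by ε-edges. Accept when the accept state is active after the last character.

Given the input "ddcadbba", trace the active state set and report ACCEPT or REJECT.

Answer: REJECT

Steps:
initial (ε-close {0}): {0,1,2,6,7,8}
'd' @ 1: {1,7,8,9}  (accept∈set)
'd' @ 2: {1,7,8,9}  (accept∈set)
'c' @ 3: {}  — no active states
rest 'adbba' ignored (set empty)
end set {} — state 1 not in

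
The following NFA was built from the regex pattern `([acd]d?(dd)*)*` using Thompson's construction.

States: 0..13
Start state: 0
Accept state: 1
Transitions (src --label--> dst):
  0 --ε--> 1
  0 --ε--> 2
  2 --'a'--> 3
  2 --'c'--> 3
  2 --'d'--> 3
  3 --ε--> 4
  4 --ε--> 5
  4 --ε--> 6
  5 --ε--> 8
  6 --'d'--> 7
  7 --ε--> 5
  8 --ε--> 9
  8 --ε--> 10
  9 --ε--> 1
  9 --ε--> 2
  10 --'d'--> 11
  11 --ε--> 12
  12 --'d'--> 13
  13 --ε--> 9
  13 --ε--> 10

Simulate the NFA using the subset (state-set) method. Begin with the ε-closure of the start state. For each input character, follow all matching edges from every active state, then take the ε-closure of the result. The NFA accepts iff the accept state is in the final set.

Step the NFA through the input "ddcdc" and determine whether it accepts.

Answer: ACCEPT

Trace:
initial (ε-close {0}): {0,1,2}
'd' @ 1: {1,2,3,4,5,6,8,9,10}  ✓accept
'd' @ 2: {1,2,3,4,5,6,7,8,9,10,11,12}  ✓accept
'c' @ 3: {1,2,3,4,5,6,8,9,10}  ✓accept
'd' @ 4: {1,2,3,4,5,6,7,8,9,10,11,12}  ✓accept
'c' @ 5: {1,2,3,4,5,6,8,9,10}  ✓accept
after full input: {1,2,3,4,5,6,8,9,10}  (accept=1 in)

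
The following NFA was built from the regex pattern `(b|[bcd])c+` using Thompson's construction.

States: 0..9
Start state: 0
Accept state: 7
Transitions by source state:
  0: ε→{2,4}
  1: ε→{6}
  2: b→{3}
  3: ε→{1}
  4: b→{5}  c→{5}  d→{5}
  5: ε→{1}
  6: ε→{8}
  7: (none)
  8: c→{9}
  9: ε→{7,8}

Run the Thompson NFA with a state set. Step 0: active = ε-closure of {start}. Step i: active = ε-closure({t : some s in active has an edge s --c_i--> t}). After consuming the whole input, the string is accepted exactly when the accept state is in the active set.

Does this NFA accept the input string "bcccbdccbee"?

initial (ε-close {0}): {0,2,4}
'b' @ 1: {1,3,5,6,8}
'c' @ 2: {7,8,9}  ✓accept
'c' @ 3: {7,8,9}  ✓accept
'c' @ 4: {7,8,9}  ✓accept
'b' @ 5: {}  — state set empty
rest 'dccbee' ignored (set empty)
after full input: {}  (accept=7 not in)

Answer: REJECT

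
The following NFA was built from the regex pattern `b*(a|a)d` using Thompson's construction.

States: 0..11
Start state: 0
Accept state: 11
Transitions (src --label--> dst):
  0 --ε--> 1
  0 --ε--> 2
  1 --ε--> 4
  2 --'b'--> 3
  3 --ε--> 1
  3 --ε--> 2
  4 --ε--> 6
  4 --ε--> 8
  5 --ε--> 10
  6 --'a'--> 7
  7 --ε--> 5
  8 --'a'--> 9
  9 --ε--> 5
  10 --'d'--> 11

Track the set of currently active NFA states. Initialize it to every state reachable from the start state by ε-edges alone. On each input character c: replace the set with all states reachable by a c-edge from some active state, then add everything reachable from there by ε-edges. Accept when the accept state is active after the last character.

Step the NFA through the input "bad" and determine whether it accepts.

start: ε-closure({0}) = {0,1,2,4,6,8}
'b' @ 1: {1,2,3,4,6,8}
'a' @ 2: {5,7,9,10}
'd' @ 3: {11}  [accepting]
end set {11} — state 11 in

Answer: ACCEPT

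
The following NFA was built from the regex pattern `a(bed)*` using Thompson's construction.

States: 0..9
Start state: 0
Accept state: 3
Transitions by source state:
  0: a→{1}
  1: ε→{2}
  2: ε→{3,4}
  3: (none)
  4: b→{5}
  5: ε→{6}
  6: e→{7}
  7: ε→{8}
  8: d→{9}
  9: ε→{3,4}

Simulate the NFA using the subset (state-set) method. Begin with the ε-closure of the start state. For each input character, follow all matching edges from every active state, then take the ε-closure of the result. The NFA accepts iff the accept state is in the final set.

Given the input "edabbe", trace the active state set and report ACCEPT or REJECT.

start: ε-closure({0}) = {0}
'e' @ 1: {}  — dead — no transitions
rest 'dabbe' ignored (set empty)
end set {} — state 3 not in

Answer: REJECT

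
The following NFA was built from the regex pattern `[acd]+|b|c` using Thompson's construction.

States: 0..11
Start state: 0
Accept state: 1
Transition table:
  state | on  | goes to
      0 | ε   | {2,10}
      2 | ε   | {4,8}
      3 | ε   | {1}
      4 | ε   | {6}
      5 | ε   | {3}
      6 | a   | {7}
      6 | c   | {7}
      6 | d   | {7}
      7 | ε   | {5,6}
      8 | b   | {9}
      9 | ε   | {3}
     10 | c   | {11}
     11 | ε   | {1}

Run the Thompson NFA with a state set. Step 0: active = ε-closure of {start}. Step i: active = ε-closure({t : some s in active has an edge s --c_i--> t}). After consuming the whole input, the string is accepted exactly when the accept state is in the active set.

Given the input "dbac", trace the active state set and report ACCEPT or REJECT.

S₀ = ε-closure({0}) = {0,2,4,6,8,10}
'd' @ 1: {1,3,5,6,7}  [accepting]
'b' @ 2: {}  — dead — no transitions
rest 'ac' ignored (set empty)
final: {}; accept 1 not in set

Answer: REJECT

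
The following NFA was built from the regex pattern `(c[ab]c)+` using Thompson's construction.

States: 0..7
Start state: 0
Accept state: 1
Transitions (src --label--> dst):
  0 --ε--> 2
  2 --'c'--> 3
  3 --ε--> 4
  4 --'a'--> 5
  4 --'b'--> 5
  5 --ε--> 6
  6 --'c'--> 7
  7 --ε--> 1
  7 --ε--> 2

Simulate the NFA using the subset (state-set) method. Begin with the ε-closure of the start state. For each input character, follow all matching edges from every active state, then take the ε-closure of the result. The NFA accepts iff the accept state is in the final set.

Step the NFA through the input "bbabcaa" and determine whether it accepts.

Answer: REJECT

Derivation:
initial (ε-close {0}): {0,2}
'b' @ 1: {}  — dead — no transitions
rest 'babcaa' ignored (set empty)
end set {} — state 1 not in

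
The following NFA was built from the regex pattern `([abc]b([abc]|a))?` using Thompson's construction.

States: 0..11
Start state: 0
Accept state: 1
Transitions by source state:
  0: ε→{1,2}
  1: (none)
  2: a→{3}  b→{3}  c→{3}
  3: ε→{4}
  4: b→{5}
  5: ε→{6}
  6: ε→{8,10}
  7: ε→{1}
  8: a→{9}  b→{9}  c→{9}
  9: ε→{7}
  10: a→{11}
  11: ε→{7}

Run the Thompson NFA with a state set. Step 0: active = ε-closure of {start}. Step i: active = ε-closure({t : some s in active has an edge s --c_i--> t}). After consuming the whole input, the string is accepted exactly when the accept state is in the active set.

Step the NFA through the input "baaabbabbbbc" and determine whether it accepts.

Answer: REJECT

Trace:
initial (ε-close {0}): {0,1,2}
'b' @ 1: {3,4}
'a' @ 2: {}  — dead — no transitions
rest 'aabbabbbbc' ignored (set empty)
final: {}; accept 1 not in set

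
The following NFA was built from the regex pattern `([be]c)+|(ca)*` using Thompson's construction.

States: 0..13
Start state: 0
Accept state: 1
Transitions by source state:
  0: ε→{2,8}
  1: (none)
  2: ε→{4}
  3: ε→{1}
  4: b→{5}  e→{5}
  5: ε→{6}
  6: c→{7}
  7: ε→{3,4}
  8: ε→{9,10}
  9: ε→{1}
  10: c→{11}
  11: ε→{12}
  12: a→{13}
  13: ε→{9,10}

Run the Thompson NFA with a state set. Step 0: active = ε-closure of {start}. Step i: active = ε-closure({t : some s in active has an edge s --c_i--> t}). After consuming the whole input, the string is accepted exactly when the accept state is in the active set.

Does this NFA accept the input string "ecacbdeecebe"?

Answer: REJECT

Steps:
initial (ε-close {0}): {0,1,2,4,8,9,10}
'e' @ 1: {5,6}
'c' @ 2: {1,3,4,7}  (accept∈set)
'a' @ 3: {}  — no active states
rest 'cbdeecebe' ignored (set empty)
final: {}; accept 1 not in set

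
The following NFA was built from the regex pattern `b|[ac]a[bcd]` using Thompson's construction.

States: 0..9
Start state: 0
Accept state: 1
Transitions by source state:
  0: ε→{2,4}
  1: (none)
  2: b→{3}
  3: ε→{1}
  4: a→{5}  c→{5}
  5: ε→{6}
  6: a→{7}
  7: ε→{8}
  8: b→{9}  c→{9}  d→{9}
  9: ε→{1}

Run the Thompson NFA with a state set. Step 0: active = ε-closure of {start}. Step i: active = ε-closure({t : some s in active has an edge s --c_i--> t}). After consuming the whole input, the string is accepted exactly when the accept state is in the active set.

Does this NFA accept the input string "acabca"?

start: ε-closure({0}) = {0,2,4}
'a' @ 1: {5,6}
'c' @ 2: {}  — no active states
rest 'abca' ignored (set empty)
after full input: {}  (accept=1 not in)

Answer: REJECT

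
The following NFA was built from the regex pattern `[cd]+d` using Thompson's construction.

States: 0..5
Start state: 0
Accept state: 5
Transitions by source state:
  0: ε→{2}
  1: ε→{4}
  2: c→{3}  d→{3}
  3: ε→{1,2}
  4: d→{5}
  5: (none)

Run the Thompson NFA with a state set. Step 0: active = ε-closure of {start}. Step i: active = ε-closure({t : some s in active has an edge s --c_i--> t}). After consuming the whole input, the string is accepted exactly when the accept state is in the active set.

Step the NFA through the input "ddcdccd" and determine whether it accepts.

initial (ε-close {0}): {0,2}
'd' @ 1: {1,2,3,4}
'd' @ 2: {1,2,3,4,5}  ✓accept
'c' @ 3: {1,2,3,4}
'd' @ 4: {1,2,3,4,5}  ✓accept
'c' @ 5: {1,2,3,4}
'c' @ 6: {1,2,3,4}
'd' @ 7: {1,2,3,4,5}  ✓accept
final: {1,2,3,4,5}; accept 5 in set

Answer: ACCEPT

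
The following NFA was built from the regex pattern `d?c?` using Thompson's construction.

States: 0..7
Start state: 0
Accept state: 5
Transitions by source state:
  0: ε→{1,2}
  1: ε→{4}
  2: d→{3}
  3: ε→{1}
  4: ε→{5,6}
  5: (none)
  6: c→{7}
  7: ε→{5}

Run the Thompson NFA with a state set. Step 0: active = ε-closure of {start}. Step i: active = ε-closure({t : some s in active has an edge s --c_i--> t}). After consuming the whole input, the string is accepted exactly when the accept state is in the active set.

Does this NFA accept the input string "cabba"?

S₀ = ε-closure({0}) = {0,1,2,4,5,6}
'c' @ 1: {5,7}  [accepting]
'a' @ 2: {}  — dead — no transitions
rest 'bba' ignored (set empty)
after full input: {}  (accept=5 not in)

Answer: REJECT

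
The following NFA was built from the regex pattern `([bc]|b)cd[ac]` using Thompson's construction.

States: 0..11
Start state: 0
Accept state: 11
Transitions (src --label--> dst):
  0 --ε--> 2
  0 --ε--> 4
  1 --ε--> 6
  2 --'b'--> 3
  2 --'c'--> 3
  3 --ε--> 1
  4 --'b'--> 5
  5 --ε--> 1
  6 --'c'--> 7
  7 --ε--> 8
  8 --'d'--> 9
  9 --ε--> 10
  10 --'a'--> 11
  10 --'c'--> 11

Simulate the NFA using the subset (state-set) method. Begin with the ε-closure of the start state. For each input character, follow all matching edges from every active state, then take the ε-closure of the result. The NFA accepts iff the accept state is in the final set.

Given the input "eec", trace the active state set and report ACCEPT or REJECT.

S₀ = ε-closure({0}) = {0,2,4}
'e' @ 1: {}  — state set empty
rest 'ec' ignored (set empty)
end set {} — state 11 not in

Answer: REJECT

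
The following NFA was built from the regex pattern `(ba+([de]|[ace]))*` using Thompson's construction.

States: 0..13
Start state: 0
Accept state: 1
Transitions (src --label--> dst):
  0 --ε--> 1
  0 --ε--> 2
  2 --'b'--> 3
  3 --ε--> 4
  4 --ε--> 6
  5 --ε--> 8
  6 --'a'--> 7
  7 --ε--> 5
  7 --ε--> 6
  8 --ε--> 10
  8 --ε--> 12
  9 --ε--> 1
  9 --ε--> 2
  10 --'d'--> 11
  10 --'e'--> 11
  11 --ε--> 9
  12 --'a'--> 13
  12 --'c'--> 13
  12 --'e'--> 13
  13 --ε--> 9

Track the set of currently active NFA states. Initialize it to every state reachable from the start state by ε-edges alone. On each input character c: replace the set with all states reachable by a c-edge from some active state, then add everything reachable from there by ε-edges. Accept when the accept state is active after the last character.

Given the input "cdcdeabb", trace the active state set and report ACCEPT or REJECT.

initial (ε-close {0}): {0,1,2}
'c' @ 1: {}  — state set empty
rest 'dcdeabb' ignored (set empty)
end set {} — state 1 not in

Answer: REJECT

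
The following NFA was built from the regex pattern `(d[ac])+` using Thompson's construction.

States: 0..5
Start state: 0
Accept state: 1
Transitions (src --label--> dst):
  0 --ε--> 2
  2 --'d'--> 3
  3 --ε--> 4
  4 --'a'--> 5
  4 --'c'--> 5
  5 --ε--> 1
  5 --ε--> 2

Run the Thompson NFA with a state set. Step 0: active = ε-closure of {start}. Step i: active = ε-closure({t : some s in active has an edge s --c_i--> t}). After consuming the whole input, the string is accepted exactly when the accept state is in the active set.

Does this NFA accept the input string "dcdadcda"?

S₀ = ε-closure({0}) = {0,2}
'd' @ 1: {3,4}
'c' @ 2: {1,2,5}  (accept∈set)
'd' @ 3: {3,4}
'a' @ 4: {1,2,5}  (accept∈set)
'd' @ 5: {3,4}
'c' @ 6: {1,2,5}  (accept∈set)
'd' @ 7: {3,4}
'a' @ 8: {1,2,5}  (accept∈set)
end set {1,2,5} — state 1 in

Answer: ACCEPT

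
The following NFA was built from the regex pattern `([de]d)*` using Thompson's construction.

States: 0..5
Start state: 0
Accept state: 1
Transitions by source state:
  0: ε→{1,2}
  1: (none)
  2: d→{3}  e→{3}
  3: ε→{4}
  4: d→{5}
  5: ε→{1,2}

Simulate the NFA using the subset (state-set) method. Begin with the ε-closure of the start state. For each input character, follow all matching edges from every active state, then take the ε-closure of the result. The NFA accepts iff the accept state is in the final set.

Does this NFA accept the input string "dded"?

Answer: ACCEPT

Derivation:
start: ε-closure({0}) = {0,1,2}
'd' @ 1: {3,4}
'd' @ 2: {1,2,5}  (accept∈set)
'e' @ 3: {3,4}
'd' @ 4: {1,2,5}  (accept∈set)
end set {1,2,5} — state 1 in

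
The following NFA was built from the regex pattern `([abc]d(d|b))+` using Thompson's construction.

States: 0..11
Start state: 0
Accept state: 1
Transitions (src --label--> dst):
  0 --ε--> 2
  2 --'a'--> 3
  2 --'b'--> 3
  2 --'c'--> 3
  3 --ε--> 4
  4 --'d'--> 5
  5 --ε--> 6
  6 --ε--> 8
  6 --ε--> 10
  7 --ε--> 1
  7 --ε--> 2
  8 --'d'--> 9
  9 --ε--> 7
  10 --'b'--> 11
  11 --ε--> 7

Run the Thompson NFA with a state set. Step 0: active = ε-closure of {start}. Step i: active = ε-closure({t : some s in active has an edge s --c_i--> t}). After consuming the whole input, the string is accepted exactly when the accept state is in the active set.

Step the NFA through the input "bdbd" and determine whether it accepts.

start: ε-closure({0}) = {0,2}
'b' @ 1: {3,4}
'd' @ 2: {5,6,8,10}
'b' @ 3: {1,2,7,11}  (accept∈set)
'd' @ 4: {}  — no active states
after full input: {}  (accept=1 not in)

Answer: REJECT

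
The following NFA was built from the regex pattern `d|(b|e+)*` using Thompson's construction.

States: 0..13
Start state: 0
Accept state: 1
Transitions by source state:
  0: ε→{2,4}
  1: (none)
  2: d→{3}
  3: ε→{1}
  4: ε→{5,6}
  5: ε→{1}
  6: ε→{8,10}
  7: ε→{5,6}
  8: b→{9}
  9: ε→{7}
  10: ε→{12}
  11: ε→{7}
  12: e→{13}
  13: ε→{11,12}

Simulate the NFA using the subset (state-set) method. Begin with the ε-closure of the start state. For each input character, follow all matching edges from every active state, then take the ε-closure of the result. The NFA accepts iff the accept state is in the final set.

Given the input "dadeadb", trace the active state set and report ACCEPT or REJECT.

Answer: REJECT

Trace:
start: ε-closure({0}) = {0,1,2,4,5,6,8,10,12}
'd' @ 1: {1,3}  ✓accept
'a' @ 2: {}  — state set empty
rest 'deadb' ignored (set empty)
end set {} — state 1 not in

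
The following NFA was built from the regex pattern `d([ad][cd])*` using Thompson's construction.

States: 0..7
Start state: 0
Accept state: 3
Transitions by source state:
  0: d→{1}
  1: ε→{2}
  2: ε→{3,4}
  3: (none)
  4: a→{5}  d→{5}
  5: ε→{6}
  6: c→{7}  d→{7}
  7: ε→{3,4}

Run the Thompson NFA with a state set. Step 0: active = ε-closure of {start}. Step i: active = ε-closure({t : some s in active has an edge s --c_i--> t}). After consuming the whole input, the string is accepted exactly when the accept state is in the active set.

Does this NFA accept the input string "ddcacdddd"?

Answer: ACCEPT

Derivation:
S₀ = ε-closure({0}) = {0}
'd' @ 1: {1,2,3,4}  [accepting]
'd' @ 2: {5,6}
'c' @ 3: {3,4,7}  [accepting]
'a' @ 4: {5,6}
'c' @ 5: {3,4,7}  [accepting]
'd' @ 6: {5,6}
'd' @ 7: {3,4,7}  [accepting]
'd' @ 8: {5,6}
'd' @ 9: {3,4,7}  [accepting]
final: {3,4,7}; accept 3 in set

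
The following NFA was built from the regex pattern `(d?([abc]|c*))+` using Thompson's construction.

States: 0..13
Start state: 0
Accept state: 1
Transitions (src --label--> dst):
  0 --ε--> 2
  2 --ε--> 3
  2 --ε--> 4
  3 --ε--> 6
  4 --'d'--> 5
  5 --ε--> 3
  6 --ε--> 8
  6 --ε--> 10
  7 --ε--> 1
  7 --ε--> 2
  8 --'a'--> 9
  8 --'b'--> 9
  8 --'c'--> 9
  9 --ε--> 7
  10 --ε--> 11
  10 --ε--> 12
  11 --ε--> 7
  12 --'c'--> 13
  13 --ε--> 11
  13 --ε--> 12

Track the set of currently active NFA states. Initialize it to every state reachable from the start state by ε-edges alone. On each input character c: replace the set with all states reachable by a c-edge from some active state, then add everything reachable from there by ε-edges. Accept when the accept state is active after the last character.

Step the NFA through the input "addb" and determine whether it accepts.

Answer: ACCEPT

Trace:
initial (ε-close {0}): {0,1,2,3,4,6,7,8,10,11,12}
'a' @ 1: {1,2,3,4,6,7,8,9,10,11,12}  ✓accept
'd' @ 2: {1,2,3,4,5,6,7,8,10,11,12}  ✓accept
'd' @ 3: {1,2,3,4,5,6,7,8,10,11,12}  ✓accept
'b' @ 4: {1,2,3,4,6,7,8,9,10,11,12}  ✓accept
final: {1,2,3,4,6,7,8,9,10,11,12}; accept 1 in set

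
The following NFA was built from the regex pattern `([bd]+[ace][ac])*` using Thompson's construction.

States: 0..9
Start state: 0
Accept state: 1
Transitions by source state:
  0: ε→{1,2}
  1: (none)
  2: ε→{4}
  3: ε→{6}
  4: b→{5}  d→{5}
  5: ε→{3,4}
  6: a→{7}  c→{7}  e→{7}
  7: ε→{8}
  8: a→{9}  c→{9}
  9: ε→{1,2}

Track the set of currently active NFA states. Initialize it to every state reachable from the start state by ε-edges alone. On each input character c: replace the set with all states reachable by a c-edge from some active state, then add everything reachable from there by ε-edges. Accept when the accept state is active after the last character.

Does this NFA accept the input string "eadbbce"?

Answer: REJECT

Trace:
S₀ = ε-closure({0}) = {0,1,2,4}
'e' @ 1: {}  — state set empty
rest 'adbbce' ignored (set empty)
final: {}; accept 1 not in set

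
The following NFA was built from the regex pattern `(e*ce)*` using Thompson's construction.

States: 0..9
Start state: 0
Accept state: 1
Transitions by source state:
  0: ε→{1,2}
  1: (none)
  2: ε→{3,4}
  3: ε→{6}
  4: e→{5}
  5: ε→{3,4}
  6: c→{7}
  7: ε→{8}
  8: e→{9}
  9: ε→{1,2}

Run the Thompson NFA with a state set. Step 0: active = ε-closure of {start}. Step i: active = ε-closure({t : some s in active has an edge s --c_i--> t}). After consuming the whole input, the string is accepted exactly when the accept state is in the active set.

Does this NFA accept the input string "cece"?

initial (ε-close {0}): {0,1,2,3,4,6}
'c' @ 1: {7,8}
'e' @ 2: {1,2,3,4,6,9}  (accept∈set)
'c' @ 3: {7,8}
'e' @ 4: {1,2,3,4,6,9}  (accept∈set)
end set {1,2,3,4,6,9} — state 1 in

Answer: ACCEPT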